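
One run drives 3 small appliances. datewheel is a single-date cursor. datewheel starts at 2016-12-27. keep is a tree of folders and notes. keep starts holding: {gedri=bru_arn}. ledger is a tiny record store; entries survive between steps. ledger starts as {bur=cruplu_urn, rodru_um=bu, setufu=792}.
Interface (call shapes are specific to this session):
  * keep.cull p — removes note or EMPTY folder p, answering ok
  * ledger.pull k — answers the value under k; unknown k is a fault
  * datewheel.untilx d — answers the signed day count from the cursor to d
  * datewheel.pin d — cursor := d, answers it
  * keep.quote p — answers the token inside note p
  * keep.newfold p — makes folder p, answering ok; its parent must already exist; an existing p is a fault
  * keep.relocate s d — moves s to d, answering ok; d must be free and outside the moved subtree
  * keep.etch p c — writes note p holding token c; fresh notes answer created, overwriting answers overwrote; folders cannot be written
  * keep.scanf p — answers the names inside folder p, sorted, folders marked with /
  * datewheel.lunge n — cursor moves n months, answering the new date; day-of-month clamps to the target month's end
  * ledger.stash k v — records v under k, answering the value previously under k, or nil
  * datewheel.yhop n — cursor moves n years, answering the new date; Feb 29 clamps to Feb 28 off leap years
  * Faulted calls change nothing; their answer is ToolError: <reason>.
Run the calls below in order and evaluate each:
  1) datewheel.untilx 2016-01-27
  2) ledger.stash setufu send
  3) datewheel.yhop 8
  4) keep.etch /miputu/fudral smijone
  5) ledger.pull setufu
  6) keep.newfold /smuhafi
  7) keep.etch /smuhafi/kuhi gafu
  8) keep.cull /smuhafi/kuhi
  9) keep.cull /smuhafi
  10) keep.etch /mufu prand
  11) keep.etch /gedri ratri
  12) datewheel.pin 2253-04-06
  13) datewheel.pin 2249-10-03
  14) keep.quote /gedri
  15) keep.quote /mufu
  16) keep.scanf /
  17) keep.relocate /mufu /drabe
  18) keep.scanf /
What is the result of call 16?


# 1. datewheel.untilx(d='2016-01-27') => -335
# 2. ledger.stash(k='setufu', v='send') => 792
# 3. datewheel.yhop(n='8') => 2024-12-27
# 4. keep.etch(p='/miputu/fudral', c='smijone') => ToolError: no parent
# 5. ledger.pull(k='setufu') => send
# 6. keep.newfold(p='/smuhafi') => ok
# 7. keep.etch(p='/smuhafi/kuhi', c='gafu') => created
# 8. keep.cull(p='/smuhafi/kuhi') => ok
# 9. keep.cull(p='/smuhafi') => ok
# 10. keep.etch(p='/mufu', c='prand') => created
# 11. keep.etch(p='/gedri', c='ratri') => overwrote
# 12. datewheel.pin(d='2253-04-06') => 2253-04-06
# 13. datewheel.pin(d='2249-10-03') => 2249-10-03
# 14. keep.quote(p='/gedri') => ratri
# 15. keep.quote(p='/mufu') => prand
# 16. keep.scanf(p='/') => [gedri, mufu]
# 17. keep.relocate(s='/mufu', d='/drabe') => ok
# 18. keep.scanf(p='/') => [drabe, gedri]

Answer: [gedri, mufu]


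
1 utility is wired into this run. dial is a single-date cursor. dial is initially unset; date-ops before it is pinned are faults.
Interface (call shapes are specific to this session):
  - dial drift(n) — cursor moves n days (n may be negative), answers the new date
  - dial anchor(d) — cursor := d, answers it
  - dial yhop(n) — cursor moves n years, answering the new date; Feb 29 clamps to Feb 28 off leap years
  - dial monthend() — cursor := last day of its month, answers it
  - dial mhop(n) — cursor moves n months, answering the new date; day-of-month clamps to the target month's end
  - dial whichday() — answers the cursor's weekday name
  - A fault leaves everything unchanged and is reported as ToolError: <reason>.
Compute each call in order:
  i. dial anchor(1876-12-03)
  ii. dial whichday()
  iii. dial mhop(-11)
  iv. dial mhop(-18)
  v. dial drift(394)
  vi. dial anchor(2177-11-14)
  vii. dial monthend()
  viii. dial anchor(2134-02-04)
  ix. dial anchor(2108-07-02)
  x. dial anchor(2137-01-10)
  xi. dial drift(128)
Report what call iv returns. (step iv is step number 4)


Answer: 1874-07-03

Derivation:
$ dial anchor d=1876-12-03
  1876-12-03
$ dial whichday
  Sunday
$ dial mhop n=-11
  1876-01-03
$ dial mhop n=-18
  1874-07-03
$ dial drift n=394
  1875-08-01
$ dial anchor d=2177-11-14
  2177-11-14
$ dial monthend
  2177-11-30
$ dial anchor d=2134-02-04
  2134-02-04
$ dial anchor d=2108-07-02
  2108-07-02
$ dial anchor d=2137-01-10
  2137-01-10
$ dial drift n=128
  2137-05-18


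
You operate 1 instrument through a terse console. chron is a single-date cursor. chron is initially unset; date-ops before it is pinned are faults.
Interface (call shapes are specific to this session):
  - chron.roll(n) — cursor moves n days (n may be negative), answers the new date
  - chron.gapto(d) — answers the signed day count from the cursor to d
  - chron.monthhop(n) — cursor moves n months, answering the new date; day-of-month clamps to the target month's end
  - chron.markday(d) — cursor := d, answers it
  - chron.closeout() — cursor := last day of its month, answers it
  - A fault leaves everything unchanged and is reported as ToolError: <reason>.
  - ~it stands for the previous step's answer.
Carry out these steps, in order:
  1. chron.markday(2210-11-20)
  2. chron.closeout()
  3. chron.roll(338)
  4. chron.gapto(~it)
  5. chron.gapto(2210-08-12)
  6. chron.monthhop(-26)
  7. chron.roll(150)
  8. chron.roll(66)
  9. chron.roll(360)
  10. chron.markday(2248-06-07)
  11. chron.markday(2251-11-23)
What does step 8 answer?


Answer: 2210-04-07

Derivation:
[in] chron.markday d='2210-11-20'
[out] 2210-11-20
[in] chron.closeout
[out] 2210-11-30
[in] chron.roll n='338'
[out] 2211-11-03
[in] chron.gapto d='~it'
[out] 0
[in] chron.gapto d='2210-08-12'
[out] -448
[in] chron.monthhop n='-26'
[out] 2209-09-03
[in] chron.roll n='150'
[out] 2210-01-31
[in] chron.roll n='66'
[out] 2210-04-07
[in] chron.roll n='360'
[out] 2211-04-02
[in] chron.markday d='2248-06-07'
[out] 2248-06-07
[in] chron.markday d='2251-11-23'
[out] 2251-11-23


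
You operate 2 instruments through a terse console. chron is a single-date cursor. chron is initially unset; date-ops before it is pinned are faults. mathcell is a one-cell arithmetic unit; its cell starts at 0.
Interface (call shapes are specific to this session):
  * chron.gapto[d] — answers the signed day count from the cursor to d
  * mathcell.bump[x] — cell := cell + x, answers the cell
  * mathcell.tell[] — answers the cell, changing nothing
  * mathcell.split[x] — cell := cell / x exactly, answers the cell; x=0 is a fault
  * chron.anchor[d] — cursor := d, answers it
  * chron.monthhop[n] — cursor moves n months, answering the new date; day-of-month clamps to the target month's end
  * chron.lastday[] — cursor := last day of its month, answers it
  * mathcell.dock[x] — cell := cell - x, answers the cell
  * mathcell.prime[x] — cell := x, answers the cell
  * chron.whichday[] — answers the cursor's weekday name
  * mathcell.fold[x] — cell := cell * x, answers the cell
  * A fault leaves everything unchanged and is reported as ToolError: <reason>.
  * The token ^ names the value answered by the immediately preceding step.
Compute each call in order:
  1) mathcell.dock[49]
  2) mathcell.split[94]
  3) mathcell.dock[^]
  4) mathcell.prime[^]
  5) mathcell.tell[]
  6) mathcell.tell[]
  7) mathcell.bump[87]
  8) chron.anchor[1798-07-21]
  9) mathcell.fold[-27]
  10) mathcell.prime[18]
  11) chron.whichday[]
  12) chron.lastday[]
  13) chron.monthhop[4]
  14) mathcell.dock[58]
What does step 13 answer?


Using mathcell.dock using x='49', giving -49.
I invoke mathcell.split using x='94', → -49/94.
I run mathcell.dock using x='^', and see 0.
I try mathcell.prime using x='^', yielding 0.
Using mathcell.tell, which returns 0.
Then mathcell.tell(), giving 0.
I invoke mathcell.bump using x='87', and observe 87.
I call chron.anchor using d='1798-07-21', which returns 1798-07-21.
I try mathcell.fold using x='-27', yielding -2349.
Then mathcell.prime using x='18', and observe 18.
I use chron.whichday(), which returns Saturday.
Calling chron.lastday, and observe 1798-07-31.
I use chron.monthhop using n='4', → 1798-11-30.
I use mathcell.dock using x='58', yielding -40.

Answer: 1798-11-30


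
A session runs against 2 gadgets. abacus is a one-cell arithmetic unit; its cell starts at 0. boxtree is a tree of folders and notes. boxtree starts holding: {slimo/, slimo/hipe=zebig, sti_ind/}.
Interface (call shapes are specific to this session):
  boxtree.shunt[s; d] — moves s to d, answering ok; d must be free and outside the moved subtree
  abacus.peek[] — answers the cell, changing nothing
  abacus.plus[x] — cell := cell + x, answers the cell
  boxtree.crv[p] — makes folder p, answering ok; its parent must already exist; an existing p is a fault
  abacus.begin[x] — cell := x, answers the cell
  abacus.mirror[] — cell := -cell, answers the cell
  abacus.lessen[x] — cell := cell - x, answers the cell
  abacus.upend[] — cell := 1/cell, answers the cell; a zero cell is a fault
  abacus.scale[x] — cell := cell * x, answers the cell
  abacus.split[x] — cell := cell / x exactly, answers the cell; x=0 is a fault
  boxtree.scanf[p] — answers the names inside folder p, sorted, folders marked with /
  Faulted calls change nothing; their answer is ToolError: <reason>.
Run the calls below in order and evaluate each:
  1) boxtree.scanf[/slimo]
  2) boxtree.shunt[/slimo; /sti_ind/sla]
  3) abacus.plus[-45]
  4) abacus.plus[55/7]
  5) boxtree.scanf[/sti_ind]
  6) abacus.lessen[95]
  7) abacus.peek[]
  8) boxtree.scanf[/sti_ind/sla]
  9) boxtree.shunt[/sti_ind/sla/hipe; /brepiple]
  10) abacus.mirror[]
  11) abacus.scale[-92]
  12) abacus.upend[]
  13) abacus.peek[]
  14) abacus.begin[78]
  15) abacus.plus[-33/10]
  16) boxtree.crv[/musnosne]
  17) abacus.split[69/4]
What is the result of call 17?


>>> boxtree.scanf p→/slimo
[out] [hipe]
>>> boxtree.shunt s→/slimo d→/sti_ind/sla
[out] ok
>>> abacus.plus x→-45
[out] -45
>>> abacus.plus x→55/7
[out] -260/7
>>> boxtree.scanf p→/sti_ind
[out] [sla/]
>>> abacus.lessen x→95
[out] -925/7
>>> abacus.peek
[out] -925/7
>>> boxtree.scanf p→/sti_ind/sla
[out] [hipe]
>>> boxtree.shunt s→/sti_ind/sla/hipe d→/brepiple
[out] ok
>>> abacus.mirror
[out] 925/7
>>> abacus.scale x→-92
[out] -85100/7
>>> abacus.upend
[out] -7/85100
>>> abacus.peek
[out] -7/85100
>>> abacus.begin x→78
[out] 78
>>> abacus.plus x→-33/10
[out] 747/10
>>> boxtree.crv p→/musnosne
[out] ok
>>> abacus.split x→69/4
[out] 498/115

Answer: 498/115


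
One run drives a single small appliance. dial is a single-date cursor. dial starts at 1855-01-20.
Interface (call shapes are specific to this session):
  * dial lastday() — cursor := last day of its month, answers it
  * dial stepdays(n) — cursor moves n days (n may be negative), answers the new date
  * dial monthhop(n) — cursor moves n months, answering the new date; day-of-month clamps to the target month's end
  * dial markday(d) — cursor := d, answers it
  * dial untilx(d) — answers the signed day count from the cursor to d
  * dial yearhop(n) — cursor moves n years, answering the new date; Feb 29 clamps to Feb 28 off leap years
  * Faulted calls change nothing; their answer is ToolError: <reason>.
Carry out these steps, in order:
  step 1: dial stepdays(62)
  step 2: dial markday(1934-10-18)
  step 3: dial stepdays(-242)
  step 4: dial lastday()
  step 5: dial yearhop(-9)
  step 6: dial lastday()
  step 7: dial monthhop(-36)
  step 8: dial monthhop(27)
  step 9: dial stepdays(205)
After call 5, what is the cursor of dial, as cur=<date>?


Answer: cur=1925-02-28

Derivation:
~$ dial stepdays 62
[out] 1855-03-23
~$ dial markday 1934-10-18
[out] 1934-10-18
~$ dial stepdays -242
[out] 1934-02-18
~$ dial lastday
[out] 1934-02-28
~$ dial yearhop -9
[out] 1925-02-28
~$ dial lastday
[out] 1925-02-28
~$ dial monthhop -36
[out] 1922-02-28
~$ dial monthhop 27
[out] 1924-05-28
~$ dial stepdays 205
[out] 1924-12-19


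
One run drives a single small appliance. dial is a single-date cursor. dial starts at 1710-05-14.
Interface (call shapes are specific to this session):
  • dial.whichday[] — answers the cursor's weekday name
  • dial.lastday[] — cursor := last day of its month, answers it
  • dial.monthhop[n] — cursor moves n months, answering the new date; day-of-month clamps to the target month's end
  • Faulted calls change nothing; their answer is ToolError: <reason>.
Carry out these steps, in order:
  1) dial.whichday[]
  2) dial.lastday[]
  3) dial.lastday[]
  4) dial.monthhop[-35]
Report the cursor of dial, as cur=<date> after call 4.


I run dial.whichday, giving Wednesday.
Invoking dial.lastday(), and see 1710-05-31.
I call dial.lastday, and get 1710-05-31.
I try dial.monthhop with n→-35, — result: 1707-06-30.

Answer: cur=1707-06-30


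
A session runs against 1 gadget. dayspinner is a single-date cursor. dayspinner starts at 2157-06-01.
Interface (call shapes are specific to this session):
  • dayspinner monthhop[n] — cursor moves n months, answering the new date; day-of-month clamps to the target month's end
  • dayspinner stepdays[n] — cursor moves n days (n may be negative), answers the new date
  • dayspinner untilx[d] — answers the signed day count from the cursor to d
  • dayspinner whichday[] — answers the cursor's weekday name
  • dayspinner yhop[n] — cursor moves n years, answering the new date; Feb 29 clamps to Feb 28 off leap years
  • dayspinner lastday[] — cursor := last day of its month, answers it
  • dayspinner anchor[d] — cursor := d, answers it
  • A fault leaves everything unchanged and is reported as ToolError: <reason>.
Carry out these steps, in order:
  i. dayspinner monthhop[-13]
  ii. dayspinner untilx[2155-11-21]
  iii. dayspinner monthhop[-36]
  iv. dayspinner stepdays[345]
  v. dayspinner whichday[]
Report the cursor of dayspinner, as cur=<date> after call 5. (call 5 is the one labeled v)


Answer: cur=2154-04-11

Derivation:
-- dayspinner monthhop(n→-13) == 2156-05-01
-- dayspinner untilx(d→2155-11-21) == -162
-- dayspinner monthhop(n→-36) == 2153-05-01
-- dayspinner stepdays(n→345) == 2154-04-11
-- dayspinner whichday() == Thursday


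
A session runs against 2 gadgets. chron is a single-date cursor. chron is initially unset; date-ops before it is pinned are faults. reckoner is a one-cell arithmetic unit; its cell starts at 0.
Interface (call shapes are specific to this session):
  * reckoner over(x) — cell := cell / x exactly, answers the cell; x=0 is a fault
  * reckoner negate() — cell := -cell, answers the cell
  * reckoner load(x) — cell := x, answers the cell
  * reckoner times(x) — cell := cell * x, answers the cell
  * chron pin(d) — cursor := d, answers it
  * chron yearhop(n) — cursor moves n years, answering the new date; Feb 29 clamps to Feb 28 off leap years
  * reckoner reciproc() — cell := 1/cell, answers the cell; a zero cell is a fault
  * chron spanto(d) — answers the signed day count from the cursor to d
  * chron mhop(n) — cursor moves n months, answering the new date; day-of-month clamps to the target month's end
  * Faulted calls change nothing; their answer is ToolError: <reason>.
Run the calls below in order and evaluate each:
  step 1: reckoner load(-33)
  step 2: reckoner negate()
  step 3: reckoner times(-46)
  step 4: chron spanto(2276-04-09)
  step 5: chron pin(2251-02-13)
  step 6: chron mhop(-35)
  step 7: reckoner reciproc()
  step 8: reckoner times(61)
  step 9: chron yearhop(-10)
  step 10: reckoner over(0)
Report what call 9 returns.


→ reckoner load(-33)
← -33
→ reckoner negate()
← 33
→ reckoner times(-46)
← -1518
→ chron spanto(2276-04-09)
← ToolError: no date set
→ chron pin(2251-02-13)
← 2251-02-13
→ chron mhop(-35)
← 2248-03-13
→ reckoner reciproc()
← -1/1518
→ reckoner times(61)
← -61/1518
→ chron yearhop(-10)
← 2238-03-13
→ reckoner over(0)
← ToolError: division by zero

Answer: 2238-03-13


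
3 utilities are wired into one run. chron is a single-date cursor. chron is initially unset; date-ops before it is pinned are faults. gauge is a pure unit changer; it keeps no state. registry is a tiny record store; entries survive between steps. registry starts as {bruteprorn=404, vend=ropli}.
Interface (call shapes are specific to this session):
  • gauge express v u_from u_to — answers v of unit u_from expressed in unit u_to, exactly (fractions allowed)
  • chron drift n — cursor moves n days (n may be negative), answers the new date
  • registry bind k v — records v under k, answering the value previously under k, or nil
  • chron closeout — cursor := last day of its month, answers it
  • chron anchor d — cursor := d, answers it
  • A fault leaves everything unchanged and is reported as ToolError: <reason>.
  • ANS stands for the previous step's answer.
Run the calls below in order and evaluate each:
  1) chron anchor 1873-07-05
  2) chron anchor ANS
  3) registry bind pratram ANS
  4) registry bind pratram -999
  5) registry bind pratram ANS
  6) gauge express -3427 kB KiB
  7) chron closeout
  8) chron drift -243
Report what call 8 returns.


Answer: 1872-11-30

Derivation:
% chron anchor d=1873-07-05
:: 1873-07-05
% chron anchor d=ANS
:: 1873-07-05
% registry bind k=pratram v=ANS
:: nil
% registry bind k=pratram v=-999
:: 1873-07-05
% registry bind k=pratram v=ANS
:: -999
% gauge express v=-3427 u_from=kB u_to=KiB
:: -428375/128
% chron closeout
:: 1873-07-31
% chron drift n=-243
:: 1872-11-30


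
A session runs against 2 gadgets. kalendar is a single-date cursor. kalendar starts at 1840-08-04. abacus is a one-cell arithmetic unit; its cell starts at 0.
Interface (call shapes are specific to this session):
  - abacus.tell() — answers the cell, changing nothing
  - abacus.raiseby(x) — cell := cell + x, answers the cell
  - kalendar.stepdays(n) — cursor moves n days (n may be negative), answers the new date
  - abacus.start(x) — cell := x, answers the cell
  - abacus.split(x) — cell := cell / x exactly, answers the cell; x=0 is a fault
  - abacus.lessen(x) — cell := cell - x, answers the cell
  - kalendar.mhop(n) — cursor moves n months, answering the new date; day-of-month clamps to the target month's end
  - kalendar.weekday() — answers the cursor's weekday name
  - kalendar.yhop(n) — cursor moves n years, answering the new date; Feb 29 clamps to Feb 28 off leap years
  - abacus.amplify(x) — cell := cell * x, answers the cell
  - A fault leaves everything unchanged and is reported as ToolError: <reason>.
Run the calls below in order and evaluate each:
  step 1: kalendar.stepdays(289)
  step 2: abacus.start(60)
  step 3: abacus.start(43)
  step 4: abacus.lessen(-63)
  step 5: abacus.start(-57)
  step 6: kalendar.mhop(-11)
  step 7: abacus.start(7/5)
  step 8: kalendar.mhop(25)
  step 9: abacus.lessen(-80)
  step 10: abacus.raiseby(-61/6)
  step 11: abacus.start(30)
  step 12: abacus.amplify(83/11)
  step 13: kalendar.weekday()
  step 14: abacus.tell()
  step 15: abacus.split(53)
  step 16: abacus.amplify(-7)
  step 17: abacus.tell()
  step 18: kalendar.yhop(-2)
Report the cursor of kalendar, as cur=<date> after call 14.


I invoke kalendar.stepdays(n: 289), and get 1841-05-20.
Then abacus.start(x: 60), → 60.
I run abacus.start(x: 43), yielding 43.
I invoke abacus.lessen(x: -63), — result: 106.
Using abacus.start(x: -57), yielding -57.
I call kalendar.mhop(n: -11), — result: 1840-06-20.
Invoking abacus.start(x: 7/5): 7/5.
I invoke kalendar.mhop(n: 25), giving 1842-07-20.
Next I call abacus.lessen(x: -80), yielding 407/5.
I invoke abacus.raiseby(x: -61/6), and see 2137/30.
Calling abacus.start(x: 30), giving 30.
Invoking abacus.amplify(x: 83/11), yielding 2490/11.
I try kalendar.weekday, → Wednesday.
Then abacus.tell, yielding 2490/11.
Using abacus.split(x: 53): 2490/583.
I use abacus.amplify(x: -7), → -17430/583.
Then abacus.tell, yielding -17430/583.
Using kalendar.yhop(n: -2), and get 1840-07-20.

Answer: cur=1842-07-20


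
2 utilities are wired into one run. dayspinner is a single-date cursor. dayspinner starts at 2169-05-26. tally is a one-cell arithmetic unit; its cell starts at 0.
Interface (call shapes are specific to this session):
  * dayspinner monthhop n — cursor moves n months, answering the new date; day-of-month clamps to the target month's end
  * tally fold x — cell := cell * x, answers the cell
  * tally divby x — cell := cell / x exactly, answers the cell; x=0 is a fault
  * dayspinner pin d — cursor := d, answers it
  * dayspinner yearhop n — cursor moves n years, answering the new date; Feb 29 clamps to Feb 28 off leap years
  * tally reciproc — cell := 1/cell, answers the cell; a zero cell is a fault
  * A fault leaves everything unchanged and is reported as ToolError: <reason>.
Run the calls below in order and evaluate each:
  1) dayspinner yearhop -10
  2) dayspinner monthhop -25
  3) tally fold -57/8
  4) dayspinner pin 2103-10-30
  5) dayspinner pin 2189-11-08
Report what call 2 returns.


Do: dayspinner yearhop[n: -10]
See: 2159-05-26
Do: dayspinner monthhop[n: -25]
See: 2157-04-26
Do: tally fold[x: -57/8]
See: 0
Do: dayspinner pin[d: 2103-10-30]
See: 2103-10-30
Do: dayspinner pin[d: 2189-11-08]
See: 2189-11-08

Answer: 2157-04-26


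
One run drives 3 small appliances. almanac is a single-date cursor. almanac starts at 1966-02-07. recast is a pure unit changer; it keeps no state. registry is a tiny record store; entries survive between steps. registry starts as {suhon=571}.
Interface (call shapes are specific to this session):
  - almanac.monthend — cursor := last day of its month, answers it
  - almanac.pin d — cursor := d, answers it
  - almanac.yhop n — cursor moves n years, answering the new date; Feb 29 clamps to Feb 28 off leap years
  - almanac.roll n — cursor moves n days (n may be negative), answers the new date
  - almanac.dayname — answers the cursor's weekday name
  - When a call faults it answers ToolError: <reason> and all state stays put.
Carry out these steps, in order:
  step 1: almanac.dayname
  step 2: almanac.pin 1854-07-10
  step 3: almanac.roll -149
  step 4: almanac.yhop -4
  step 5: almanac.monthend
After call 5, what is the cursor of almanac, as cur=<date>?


I use dayname(), and get Monday.
Next I call pin passing d=1854-07-10, and get 1854-07-10.
Then roll passing n=-149, → 1854-02-11.
I invoke yhop passing n=-4, and see 1850-02-11.
I invoke monthend(), — result: 1850-02-28.

Answer: cur=1850-02-28


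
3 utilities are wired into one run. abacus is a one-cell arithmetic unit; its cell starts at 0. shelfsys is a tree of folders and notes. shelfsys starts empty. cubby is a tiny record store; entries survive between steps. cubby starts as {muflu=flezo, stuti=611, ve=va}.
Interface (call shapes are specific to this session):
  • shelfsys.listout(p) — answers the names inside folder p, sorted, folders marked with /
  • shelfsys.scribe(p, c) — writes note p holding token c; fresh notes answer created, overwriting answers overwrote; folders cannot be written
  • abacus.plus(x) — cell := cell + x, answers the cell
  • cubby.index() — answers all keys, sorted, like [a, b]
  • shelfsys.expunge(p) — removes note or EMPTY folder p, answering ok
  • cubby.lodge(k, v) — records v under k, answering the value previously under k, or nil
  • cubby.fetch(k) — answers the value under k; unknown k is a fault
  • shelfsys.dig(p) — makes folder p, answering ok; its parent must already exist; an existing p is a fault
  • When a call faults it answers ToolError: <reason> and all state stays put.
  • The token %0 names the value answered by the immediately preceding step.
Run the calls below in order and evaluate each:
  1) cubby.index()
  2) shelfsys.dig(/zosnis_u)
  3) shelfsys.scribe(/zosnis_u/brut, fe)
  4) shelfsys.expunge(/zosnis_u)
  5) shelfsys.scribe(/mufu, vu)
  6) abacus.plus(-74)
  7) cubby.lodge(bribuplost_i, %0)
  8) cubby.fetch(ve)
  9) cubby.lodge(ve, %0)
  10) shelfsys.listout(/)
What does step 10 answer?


[in] cubby.index
  [muflu, stuti, ve]
[in] shelfsys.dig p='/zosnis_u'
  ok
[in] shelfsys.scribe p='/zosnis_u/brut' c='fe'
  created
[in] shelfsys.expunge p='/zosnis_u'
  ToolError: not empty
[in] shelfsys.scribe p='/mufu' c='vu'
  created
[in] abacus.plus x='-74'
  -74
[in] cubby.lodge k='bribuplost_i' v='%0'
  nil
[in] cubby.fetch k='ve'
  va
[in] cubby.lodge k='ve' v='%0'
  va
[in] shelfsys.listout p='/'
  [mufu, zosnis_u/]

Answer: [mufu, zosnis_u/]


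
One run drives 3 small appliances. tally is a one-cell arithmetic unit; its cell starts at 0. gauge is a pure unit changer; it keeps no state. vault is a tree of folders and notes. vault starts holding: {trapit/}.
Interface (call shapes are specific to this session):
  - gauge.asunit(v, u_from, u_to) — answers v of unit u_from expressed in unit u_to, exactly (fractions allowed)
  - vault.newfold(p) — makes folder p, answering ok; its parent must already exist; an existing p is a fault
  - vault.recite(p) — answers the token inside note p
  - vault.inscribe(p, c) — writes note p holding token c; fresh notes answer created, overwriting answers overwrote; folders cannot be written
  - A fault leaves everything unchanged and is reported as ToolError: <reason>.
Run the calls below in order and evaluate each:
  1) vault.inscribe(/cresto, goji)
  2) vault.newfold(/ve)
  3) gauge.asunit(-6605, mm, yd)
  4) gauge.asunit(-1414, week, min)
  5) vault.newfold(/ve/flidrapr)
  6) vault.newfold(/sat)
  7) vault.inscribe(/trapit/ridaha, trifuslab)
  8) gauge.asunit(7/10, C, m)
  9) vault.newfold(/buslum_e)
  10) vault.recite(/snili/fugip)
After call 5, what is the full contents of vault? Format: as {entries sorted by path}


==> inscribe(/cresto, goji)
<== created
==> newfold(/ve)
<== ok
==> asunit(-6605, mm, yd)
<== -33025/4572
==> asunit(-1414, week, min)
<== -14253120
==> newfold(/ve/flidrapr)
<== ok
==> newfold(/sat)
<== ok
==> inscribe(/trapit/ridaha, trifuslab)
<== created
==> asunit(7/10, C, m)
<== ToolError: incompatible units
==> newfold(/buslum_e)
<== ok
==> recite(/snili/fugip)
<== ToolError: not found

Answer: {cresto=goji, trapit/, ve/, ve/flidrapr/}


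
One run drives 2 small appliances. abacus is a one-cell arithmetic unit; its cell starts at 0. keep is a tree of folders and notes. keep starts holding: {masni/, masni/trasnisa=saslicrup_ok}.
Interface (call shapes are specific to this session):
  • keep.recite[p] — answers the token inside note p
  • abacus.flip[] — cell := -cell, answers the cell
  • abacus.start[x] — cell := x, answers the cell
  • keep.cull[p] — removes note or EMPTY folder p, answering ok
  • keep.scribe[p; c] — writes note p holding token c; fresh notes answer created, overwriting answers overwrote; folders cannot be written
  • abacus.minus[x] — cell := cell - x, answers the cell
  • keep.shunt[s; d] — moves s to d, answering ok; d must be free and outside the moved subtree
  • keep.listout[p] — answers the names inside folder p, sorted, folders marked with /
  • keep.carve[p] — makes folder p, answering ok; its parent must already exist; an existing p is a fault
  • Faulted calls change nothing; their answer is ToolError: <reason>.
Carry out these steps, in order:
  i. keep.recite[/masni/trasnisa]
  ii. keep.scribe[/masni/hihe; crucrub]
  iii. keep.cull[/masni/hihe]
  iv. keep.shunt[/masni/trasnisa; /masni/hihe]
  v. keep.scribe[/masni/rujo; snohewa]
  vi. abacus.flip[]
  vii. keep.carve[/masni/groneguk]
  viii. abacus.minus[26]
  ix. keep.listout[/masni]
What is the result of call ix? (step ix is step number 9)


Answer: [groneguk/, hihe, rujo]

Derivation:
>>> keep.recite p→/masni/trasnisa
= saslicrup_ok
>>> keep.scribe p→/masni/hihe c→crucrub
= created
>>> keep.cull p→/masni/hihe
= ok
>>> keep.shunt s→/masni/trasnisa d→/masni/hihe
= ok
>>> keep.scribe p→/masni/rujo c→snohewa
= created
>>> abacus.flip
= 0
>>> keep.carve p→/masni/groneguk
= ok
>>> abacus.minus x→26
= -26
>>> keep.listout p→/masni
= [groneguk/, hihe, rujo]


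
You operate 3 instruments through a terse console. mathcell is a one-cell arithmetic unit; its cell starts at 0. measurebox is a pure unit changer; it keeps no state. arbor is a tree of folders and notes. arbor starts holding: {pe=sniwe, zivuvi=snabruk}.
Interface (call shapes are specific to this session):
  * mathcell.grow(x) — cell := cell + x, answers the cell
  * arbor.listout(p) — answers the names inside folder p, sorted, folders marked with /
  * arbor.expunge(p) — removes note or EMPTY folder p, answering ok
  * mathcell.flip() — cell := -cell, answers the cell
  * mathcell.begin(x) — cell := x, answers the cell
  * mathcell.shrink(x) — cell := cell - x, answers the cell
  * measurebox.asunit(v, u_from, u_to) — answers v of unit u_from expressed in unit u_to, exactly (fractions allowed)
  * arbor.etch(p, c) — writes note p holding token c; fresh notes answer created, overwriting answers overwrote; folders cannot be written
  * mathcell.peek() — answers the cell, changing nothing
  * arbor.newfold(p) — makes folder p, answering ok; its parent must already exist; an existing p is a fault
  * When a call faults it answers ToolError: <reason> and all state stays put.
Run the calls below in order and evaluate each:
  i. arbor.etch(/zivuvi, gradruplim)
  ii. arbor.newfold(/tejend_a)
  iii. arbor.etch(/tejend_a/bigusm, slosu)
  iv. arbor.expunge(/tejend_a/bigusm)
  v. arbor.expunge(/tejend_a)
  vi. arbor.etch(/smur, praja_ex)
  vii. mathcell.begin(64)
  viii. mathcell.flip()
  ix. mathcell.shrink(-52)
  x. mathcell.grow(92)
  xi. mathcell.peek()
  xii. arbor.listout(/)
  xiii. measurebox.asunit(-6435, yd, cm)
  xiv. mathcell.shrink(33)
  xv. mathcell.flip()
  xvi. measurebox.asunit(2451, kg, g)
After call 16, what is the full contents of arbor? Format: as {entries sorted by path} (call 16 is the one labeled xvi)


Answer: {pe=sniwe, smur=praja_ex, zivuvi=gradruplim}

Derivation:
> arbor.etch p=/zivuvi c=gradruplim
:: overwrote
> arbor.newfold p=/tejend_a
:: ok
> arbor.etch p=/tejend_a/bigusm c=slosu
:: created
> arbor.expunge p=/tejend_a/bigusm
:: ok
> arbor.expunge p=/tejend_a
:: ok
> arbor.etch p=/smur c=praja_ex
:: created
> mathcell.begin x=64
:: 64
> mathcell.flip
:: -64
> mathcell.shrink x=-52
:: -12
> mathcell.grow x=92
:: 80
> mathcell.peek
:: 80
> arbor.listout p=/
:: [pe, smur, zivuvi]
> measurebox.asunit v=-6435 u_from=yd u_to=cm
:: -2942082/5
> mathcell.shrink x=33
:: 47
> mathcell.flip
:: -47
> measurebox.asunit v=2451 u_from=kg u_to=g
:: 2451000


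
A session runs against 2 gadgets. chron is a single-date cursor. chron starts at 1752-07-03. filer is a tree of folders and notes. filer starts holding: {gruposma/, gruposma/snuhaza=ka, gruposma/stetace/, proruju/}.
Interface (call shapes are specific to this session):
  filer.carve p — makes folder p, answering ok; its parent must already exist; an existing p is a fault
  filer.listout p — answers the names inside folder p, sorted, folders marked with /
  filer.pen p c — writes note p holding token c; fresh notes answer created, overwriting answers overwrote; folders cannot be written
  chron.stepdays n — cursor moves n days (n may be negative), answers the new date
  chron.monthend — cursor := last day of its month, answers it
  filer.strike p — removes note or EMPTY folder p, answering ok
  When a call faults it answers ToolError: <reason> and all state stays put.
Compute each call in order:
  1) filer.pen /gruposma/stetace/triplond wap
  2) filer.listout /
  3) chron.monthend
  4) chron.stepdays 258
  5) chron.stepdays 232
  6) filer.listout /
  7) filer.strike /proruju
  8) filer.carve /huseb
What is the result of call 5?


CALL pen[p=/gruposma/stetace/triplond; c=wap]
RET  created
CALL listout[p=/]
RET  [gruposma/, proruju/]
CALL monthend[]
RET  1752-07-31
CALL stepdays[n=258]
RET  1753-04-15
CALL stepdays[n=232]
RET  1753-12-03
CALL listout[p=/]
RET  [gruposma/, proruju/]
CALL strike[p=/proruju]
RET  ok
CALL carve[p=/huseb]
RET  ok

Answer: 1753-12-03


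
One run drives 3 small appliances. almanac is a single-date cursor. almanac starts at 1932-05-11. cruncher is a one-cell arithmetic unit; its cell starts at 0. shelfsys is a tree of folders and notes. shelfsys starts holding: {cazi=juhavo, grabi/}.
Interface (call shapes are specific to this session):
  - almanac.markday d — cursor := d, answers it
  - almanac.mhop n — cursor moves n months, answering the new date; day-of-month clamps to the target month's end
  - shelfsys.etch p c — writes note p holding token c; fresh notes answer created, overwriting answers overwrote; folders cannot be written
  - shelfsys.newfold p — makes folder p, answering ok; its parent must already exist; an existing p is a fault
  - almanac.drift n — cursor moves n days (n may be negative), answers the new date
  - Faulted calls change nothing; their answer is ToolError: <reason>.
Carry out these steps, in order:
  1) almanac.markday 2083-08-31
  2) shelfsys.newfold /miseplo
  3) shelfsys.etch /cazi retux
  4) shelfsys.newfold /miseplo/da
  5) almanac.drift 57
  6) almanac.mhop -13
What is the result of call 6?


CALL markday[d→2083-08-31]
RET  2083-08-31
CALL newfold[p→/miseplo]
RET  ok
CALL etch[p→/cazi; c→retux]
RET  overwrote
CALL newfold[p→/miseplo/da]
RET  ok
CALL drift[n→57]
RET  2083-10-27
CALL mhop[n→-13]
RET  2082-09-27

Answer: 2082-09-27


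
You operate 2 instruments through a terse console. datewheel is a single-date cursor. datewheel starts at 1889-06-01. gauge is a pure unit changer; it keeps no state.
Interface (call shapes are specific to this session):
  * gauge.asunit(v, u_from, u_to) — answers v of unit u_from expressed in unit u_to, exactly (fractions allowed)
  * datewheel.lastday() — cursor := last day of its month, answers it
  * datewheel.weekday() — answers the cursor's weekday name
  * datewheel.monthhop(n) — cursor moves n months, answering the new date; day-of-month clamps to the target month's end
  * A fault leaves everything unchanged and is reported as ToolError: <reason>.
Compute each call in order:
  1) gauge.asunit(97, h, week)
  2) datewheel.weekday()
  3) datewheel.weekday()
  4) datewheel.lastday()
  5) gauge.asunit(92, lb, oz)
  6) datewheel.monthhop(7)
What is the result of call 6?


I call gauge.asunit with v='97', u_from='h', u_to='week', → 97/168.
Next I call datewheel.weekday: Saturday.
Invoking datewheel.weekday, and observe Saturday.
Next I call datewheel.lastday(), — result: 1889-06-30.
Now I run gauge.asunit with v='92', u_from='lb', u_to='oz', and see 1472.
Calling datewheel.monthhop with n='7', and get 1890-01-30.

Answer: 1890-01-30


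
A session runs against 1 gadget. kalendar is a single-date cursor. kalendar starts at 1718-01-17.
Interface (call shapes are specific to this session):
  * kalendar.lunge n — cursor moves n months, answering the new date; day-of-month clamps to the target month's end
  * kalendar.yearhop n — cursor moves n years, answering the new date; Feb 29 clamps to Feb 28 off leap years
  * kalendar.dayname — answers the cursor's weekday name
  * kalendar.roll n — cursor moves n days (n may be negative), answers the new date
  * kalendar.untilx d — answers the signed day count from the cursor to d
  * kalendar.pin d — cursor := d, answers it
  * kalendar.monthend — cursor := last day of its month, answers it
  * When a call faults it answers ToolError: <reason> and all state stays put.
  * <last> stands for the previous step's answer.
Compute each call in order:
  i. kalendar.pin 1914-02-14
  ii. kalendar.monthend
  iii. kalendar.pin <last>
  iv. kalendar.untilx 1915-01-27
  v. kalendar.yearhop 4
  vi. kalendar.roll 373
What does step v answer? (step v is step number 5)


Answer: 1918-02-28

Derivation:
[in] kalendar.pin d='1914-02-14'
:: 1914-02-14
[in] kalendar.monthend
:: 1914-02-28
[in] kalendar.pin d='<last>'
:: 1914-02-28
[in] kalendar.untilx d='1915-01-27'
:: 333
[in] kalendar.yearhop n='4'
:: 1918-02-28
[in] kalendar.roll n='373'
:: 1919-03-08


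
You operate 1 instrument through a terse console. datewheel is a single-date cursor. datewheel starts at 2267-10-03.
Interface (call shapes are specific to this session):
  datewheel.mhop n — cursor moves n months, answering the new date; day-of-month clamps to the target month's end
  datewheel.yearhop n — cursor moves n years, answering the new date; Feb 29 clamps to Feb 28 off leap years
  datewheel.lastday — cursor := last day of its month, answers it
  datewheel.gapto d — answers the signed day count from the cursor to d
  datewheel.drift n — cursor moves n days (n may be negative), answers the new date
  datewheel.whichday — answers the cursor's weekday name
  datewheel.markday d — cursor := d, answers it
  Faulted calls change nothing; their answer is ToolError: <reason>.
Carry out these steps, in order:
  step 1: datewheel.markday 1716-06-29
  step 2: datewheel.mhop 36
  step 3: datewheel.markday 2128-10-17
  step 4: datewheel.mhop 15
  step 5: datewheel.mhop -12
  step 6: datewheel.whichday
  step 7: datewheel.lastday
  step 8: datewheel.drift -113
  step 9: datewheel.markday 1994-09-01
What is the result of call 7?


CALL markday[1716-06-29]
RET  1716-06-29
CALL mhop[36]
RET  1719-06-29
CALL markday[2128-10-17]
RET  2128-10-17
CALL mhop[15]
RET  2130-01-17
CALL mhop[-12]
RET  2129-01-17
CALL whichday[]
RET  Monday
CALL lastday[]
RET  2129-01-31
CALL drift[-113]
RET  2128-10-10
CALL markday[1994-09-01]
RET  1994-09-01

Answer: 2129-01-31


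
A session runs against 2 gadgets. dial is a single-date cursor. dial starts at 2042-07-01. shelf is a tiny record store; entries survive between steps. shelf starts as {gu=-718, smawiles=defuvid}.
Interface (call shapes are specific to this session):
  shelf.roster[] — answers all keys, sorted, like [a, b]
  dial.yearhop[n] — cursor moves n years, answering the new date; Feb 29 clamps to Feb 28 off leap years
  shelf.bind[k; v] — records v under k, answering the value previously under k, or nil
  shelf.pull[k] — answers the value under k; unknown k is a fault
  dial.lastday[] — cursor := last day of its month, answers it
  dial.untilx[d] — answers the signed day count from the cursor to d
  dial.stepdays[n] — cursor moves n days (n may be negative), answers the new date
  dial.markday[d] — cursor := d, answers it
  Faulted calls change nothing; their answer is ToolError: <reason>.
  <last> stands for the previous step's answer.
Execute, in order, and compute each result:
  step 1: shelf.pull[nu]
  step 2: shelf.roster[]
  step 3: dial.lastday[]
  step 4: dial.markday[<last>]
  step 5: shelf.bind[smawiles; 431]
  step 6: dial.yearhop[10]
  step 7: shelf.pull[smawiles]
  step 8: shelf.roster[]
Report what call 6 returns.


Answer: 2052-07-31

Derivation:
Next I call shelf.pull on k='nu', — result: ToolError: no such key nu.
Then shelf.roster(), — result: [gu, smawiles].
Using dial.lastday(), yielding 2042-07-31.
I call dial.markday on d='<last>', yielding 2042-07-31.
I run shelf.bind on k='smawiles', v='431', which returns defuvid.
Now I run dial.yearhop on n='10', giving 2052-07-31.
Then shelf.pull on k='smawiles', and get 431.
I invoke shelf.roster: [gu, smawiles].


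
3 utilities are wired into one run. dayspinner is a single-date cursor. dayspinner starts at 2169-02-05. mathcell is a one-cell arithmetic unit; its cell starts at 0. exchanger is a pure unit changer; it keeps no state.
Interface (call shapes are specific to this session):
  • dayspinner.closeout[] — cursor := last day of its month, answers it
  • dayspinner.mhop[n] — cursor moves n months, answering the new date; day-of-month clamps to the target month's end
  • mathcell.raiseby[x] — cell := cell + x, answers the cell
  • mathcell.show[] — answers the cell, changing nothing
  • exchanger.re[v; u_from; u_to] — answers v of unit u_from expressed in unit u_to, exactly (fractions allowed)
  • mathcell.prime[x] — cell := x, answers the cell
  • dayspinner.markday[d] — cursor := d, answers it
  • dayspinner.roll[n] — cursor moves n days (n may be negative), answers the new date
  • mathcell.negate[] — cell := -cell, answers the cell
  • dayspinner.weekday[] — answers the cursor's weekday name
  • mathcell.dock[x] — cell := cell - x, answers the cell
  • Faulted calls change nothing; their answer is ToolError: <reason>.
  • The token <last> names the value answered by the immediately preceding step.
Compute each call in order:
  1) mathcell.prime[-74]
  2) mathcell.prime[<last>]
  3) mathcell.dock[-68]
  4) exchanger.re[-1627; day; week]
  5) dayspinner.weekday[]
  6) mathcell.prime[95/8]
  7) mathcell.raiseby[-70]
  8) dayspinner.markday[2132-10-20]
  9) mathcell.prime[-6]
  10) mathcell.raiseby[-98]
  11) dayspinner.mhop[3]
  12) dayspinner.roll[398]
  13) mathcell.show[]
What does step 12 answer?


;; mathcell.prime(x='-74') : -74
;; mathcell.prime(x='<last>') : -74
;; mathcell.dock(x='-68') : -6
;; exchanger.re(v='-1627', u_from='day', u_to='week') : -1627/7
;; dayspinner.weekday() : Sunday
;; mathcell.prime(x='95/8') : 95/8
;; mathcell.raiseby(x='-70') : -465/8
;; dayspinner.markday(d='2132-10-20') : 2132-10-20
;; mathcell.prime(x='-6') : -6
;; mathcell.raiseby(x='-98') : -104
;; dayspinner.mhop(n='3') : 2133-01-20
;; dayspinner.roll(n='398') : 2134-02-22
;; mathcell.show() : -104

Answer: 2134-02-22
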